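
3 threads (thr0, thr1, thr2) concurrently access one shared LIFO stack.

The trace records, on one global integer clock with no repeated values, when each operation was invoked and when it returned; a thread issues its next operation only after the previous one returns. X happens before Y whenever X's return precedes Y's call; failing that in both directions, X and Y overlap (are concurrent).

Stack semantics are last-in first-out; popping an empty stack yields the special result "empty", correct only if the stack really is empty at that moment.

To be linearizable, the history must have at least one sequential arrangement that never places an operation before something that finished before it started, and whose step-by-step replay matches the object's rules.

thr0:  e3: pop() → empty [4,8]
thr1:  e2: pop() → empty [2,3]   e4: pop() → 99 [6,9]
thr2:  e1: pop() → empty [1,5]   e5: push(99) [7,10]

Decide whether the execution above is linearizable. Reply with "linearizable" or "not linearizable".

witness order: e1, e2, e3, e5, e4
step 1: e1 pop() → empty — stack <>
step 2: e2 pop() → empty — stack <>
step 3: e3 pop() → empty — stack <>
step 4: e5 push(99) — stack <99>
step 5: e4 pop() → 99 — stack <>

linearizable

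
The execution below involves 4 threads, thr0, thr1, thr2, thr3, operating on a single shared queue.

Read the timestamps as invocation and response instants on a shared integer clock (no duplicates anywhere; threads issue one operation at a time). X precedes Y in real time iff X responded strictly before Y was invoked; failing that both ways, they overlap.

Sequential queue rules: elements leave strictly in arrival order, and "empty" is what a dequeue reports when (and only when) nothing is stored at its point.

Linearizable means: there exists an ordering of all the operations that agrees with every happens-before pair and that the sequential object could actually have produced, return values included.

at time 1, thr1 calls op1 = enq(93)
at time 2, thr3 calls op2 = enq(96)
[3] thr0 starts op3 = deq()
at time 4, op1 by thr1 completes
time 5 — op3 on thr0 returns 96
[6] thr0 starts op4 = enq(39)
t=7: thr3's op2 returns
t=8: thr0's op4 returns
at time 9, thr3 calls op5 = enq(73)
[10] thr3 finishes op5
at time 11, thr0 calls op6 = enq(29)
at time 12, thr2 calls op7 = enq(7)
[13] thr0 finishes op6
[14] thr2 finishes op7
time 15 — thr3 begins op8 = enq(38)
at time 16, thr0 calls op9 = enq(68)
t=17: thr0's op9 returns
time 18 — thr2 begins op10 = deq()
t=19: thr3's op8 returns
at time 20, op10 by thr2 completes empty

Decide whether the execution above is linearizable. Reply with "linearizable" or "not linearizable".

through event 19 a valid linearization exists; event 20 (op10 responding at time 20) ends that
every one of the 48 real-time-consistent orders over 10 completed queue ops fails the sequential spec
take op1, op2, op3, op4, op5, op6, op7, op8, op9, op10: step 3 already fails, because op3 deq() → 96 cannot occur there
take op1, op2, op3, op4, op5, op6, op7, op9, op8, op10: step 3 already fails, because op3 deq() → 96 cannot occur there

not linearizable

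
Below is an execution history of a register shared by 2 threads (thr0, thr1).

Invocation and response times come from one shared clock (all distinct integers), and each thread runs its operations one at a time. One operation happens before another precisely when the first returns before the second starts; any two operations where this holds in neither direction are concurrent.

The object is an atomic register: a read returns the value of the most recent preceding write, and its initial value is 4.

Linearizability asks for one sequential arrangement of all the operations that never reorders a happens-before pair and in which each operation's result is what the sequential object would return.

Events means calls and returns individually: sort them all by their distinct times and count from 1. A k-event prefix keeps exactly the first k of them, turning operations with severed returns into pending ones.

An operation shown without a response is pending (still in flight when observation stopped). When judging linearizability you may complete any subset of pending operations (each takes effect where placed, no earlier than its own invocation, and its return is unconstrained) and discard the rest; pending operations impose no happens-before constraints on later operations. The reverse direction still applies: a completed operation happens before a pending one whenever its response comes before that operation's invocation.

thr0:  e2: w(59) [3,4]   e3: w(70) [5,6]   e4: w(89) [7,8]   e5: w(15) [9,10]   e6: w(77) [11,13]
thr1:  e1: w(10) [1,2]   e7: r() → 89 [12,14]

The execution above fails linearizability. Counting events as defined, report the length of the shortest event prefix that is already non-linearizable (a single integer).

14

events 1..13 are still linearizable — one witness is e1, e2, e3, e4, e5, e6:
step 1: e1 w(10) — value 10
step 2: e2 w(59) — value 59
step 3: e3 w(70) — value 70
step 4: e4 w(89) — value 89
step 5: e5 w(15) — value 15
step 6: e6 w(77) — value 77
include event 14 — e7 responding at 14 — and every candidate order breaks
for example e1, e2, e3, e4, e5, e6, e7 fails at step 7: e7 r() → 89 is not legal there
for example e1, e2, e3, e4, e5, e7, e6 fails at step 6: e7 r() → 89 is not legal there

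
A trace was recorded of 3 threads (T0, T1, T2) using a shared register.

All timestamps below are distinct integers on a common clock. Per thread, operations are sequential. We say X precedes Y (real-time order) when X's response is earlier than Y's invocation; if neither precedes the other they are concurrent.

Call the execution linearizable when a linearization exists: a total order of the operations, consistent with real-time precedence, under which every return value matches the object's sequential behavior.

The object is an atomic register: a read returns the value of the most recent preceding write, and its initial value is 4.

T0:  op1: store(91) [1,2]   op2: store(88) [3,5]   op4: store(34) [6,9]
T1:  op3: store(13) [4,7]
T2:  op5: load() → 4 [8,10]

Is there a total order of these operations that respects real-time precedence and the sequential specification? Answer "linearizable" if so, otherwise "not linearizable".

not linearizable

events 1..9 are fine; event 10 — the response of op5 at time 10 — makes the prefix non-linearizable
checked exhaustively: 5 real-time-consistent orders of 5 completed operations, zero legal register replays
sample order op1, op2, op3, op4, op5 stalls at step 5 — op5 load() → 4 has no legal effect
sample order op1, op2, op3, op5, op4 stalls at step 4 — op5 load() → 4 has no legal effect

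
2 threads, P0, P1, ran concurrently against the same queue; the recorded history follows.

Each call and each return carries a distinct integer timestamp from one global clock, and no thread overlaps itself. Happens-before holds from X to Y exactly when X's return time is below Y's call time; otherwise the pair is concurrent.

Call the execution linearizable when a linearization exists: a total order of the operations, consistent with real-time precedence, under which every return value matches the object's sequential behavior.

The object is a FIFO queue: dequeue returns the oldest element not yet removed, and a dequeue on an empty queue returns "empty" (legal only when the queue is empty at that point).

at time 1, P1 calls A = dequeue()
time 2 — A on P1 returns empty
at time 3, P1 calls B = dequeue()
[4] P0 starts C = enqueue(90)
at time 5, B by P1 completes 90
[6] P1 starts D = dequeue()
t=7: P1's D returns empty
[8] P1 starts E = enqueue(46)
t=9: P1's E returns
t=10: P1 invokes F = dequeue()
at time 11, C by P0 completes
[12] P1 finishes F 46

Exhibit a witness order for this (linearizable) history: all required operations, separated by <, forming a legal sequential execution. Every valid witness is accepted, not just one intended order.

A < C < B < D < E < F

after step 1 (A dequeue() → empty): queue <>
after step 2 (C enqueue(90)): queue <90>
after step 3 (B dequeue() → 90): queue <>
after step 4 (D dequeue() → empty): queue <>
after step 5 (E enqueue(46)): queue <46>
after step 6 (F dequeue() → 46): queue <>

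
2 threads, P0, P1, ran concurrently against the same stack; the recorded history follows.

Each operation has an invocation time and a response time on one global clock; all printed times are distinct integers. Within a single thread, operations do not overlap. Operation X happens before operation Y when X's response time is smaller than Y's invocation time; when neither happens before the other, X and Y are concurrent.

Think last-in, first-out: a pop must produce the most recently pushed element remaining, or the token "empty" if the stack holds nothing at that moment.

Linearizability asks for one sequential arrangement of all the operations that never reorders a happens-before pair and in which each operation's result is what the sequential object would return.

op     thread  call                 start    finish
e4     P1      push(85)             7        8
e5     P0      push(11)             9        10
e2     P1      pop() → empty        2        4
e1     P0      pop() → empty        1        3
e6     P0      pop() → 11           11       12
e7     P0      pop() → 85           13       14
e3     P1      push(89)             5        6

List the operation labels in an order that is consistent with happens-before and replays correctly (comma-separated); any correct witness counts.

e1, e2, e3, e4, e5, e6, e7

after step 1 (e1 pop() → empty): stack <>
after step 2 (e2 pop() → empty): stack <>
after step 3 (e3 push(89)): stack <89>
after step 4 (e4 push(85)): stack <89,85>
after step 5 (e5 push(11)): stack <89,85,11>
after step 6 (e6 pop() → 11): stack <89,85>
after step 7 (e7 pop() → 85): stack <89>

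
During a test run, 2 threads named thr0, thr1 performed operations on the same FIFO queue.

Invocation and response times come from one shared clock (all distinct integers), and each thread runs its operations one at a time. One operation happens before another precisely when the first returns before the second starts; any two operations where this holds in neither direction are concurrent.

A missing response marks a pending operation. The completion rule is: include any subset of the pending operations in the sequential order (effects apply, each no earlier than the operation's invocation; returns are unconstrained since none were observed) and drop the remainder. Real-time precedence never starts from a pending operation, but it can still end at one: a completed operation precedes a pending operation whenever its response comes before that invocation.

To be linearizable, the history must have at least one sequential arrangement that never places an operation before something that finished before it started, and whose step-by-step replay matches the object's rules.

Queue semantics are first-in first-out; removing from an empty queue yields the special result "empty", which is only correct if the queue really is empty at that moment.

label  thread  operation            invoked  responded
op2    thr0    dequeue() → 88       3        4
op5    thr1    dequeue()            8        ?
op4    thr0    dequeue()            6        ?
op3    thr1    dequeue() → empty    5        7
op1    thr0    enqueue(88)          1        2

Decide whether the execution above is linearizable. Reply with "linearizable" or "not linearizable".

linearizable

a witness: op1, op2, op3
after step 1 (op1 enqueue(88)): queue <88>
after step 2 (op2 dequeue() → 88): queue <>
after step 3 (op3 dequeue() → empty): queue <>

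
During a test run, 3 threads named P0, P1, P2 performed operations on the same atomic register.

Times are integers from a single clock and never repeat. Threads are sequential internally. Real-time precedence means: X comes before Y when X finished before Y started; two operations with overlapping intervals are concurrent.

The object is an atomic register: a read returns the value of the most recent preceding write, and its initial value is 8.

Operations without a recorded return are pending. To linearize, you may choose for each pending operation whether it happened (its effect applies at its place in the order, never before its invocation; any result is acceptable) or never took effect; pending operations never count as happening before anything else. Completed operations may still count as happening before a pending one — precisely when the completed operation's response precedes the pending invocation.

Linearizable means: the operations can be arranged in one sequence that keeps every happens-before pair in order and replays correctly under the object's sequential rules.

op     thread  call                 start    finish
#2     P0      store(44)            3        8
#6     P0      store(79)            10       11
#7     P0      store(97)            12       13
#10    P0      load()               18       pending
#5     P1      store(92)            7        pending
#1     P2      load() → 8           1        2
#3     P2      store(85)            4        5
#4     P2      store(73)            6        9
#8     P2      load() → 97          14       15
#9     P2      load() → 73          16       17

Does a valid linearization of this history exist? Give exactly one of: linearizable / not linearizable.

already the first 17 events (up to #9's response at time 17) admit no linearization; the first 16 still do
no legal order exists: 3 real-time-consistent candidates over 8 completed atomic register operations, all rejected
no completion choice of the 1 pending operation (#5) rescues it — every subset was tried
one such order, #1, #2, #3, #4, #6, #7, #8, #9 (pending dropped), breaks at step 8 where #9 load() → 73 is illegal
one such order, #1, #3, #2, #4, #6, #7, #8, #9 (pending dropped), breaks at step 8 where #9 load() → 73 is illegal

not linearizable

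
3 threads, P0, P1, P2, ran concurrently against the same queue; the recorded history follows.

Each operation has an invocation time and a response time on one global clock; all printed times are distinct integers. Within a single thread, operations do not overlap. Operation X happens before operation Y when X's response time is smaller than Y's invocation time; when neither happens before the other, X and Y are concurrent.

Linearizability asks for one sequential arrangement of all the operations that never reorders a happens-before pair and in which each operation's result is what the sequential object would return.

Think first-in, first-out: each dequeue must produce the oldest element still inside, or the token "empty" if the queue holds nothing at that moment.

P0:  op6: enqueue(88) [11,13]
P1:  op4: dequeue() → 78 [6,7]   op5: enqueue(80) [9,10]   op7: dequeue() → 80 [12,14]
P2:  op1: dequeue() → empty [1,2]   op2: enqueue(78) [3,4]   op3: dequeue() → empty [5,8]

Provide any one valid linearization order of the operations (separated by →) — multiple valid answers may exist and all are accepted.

op1 → op2 → op4 → op3 → op5 → op6 → op7

1. op1 dequeue() → empty, leaving queue <>
2. op2 enqueue(78), leaving queue <78>
3. op4 dequeue() → 78, leaving queue <>
4. op3 dequeue() → empty, leaving queue <>
5. op5 enqueue(80), leaving queue <80>
6. op6 enqueue(88), leaving queue <80,88>
7. op7 dequeue() → 80, leaving queue <88>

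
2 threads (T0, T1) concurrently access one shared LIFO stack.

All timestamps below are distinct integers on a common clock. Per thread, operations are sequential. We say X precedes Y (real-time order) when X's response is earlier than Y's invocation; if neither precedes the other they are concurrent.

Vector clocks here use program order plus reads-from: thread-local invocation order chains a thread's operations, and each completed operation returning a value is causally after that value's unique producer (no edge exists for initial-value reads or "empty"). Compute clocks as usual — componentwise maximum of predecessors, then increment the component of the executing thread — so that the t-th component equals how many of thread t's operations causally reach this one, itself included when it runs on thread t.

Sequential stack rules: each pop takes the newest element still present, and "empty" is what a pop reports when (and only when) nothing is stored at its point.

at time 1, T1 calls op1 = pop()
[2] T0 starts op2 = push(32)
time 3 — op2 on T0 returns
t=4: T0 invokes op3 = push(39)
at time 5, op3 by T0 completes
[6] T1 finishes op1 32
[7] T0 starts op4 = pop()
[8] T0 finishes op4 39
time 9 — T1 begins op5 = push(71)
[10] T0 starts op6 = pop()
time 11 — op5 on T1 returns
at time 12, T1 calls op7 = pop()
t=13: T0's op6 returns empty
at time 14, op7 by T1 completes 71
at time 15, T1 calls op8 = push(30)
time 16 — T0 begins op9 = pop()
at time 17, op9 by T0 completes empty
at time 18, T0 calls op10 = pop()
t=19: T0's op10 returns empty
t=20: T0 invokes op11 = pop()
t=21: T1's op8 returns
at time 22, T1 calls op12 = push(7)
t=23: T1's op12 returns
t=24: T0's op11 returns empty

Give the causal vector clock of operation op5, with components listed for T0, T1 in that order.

(1, 2)

op2, invoked 2, has no incoming edges; only T0's bump applies → (1, 0)
invoked at 1, op1 merges VC(op2)=(1, 0) and bumps T1's slot → (1, 1)
invoked at 4, op3 merges VC(op2)=(1, 0) and bumps T0's slot → (2, 0)
invoked at 9, op5 merges VC(op1)=(1, 1) and bumps T1's slot → (1, 2)
invoked at 7, op4 merges VC(op3)=(2, 0) and bumps T0's slot → (3, 0)
invoked at 12, op7 merges VC(op5)=(1, 2) and bumps T1's slot → (1, 3)
invoked at 10, op6 merges VC(op4)=(3, 0) and bumps T0's slot → (4, 0)
invoked at 15, op8 merges VC(op7)=(1, 3) and bumps T1's slot → (1, 4)
invoked at 16, op9 merges VC(op6)=(4, 0) and bumps T0's slot → (5, 0)
invoked at 22, op12 merges VC(op8)=(1, 4) and bumps T1's slot → (1, 5)
invoked at 18, op10 merges VC(op9)=(5, 0) and bumps T0's slot → (6, 0)
invoked at 20, op11 merges VC(op10)=(6, 0) and bumps T0's slot → (7, 0)
target: VC(op5) = (1, 2)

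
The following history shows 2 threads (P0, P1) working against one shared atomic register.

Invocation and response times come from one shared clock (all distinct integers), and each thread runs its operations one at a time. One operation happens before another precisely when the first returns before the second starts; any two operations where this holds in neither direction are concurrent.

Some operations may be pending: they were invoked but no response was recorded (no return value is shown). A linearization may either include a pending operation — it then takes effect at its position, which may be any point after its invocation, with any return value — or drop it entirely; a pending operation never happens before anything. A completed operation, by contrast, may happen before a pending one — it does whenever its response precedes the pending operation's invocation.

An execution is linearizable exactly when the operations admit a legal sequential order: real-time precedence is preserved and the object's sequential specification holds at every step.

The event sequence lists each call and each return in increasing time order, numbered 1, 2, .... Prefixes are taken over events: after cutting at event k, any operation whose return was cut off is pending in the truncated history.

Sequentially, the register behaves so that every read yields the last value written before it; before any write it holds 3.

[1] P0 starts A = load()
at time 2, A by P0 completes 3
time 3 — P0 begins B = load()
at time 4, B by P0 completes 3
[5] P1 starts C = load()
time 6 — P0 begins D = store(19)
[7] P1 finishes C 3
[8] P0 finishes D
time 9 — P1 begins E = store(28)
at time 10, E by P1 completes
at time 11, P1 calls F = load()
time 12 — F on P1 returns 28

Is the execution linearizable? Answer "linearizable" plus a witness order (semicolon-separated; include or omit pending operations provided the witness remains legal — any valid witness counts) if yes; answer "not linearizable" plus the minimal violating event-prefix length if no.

linearizable — witness: A; B; C; D; E; F

step 1: A load() → 3 — value 3
step 2: B load() → 3 — value 3
step 3: C load() → 3 — value 3
step 4: D store(19) — value 19
step 5: E store(28) — value 28
step 6: F load() → 28 — value 28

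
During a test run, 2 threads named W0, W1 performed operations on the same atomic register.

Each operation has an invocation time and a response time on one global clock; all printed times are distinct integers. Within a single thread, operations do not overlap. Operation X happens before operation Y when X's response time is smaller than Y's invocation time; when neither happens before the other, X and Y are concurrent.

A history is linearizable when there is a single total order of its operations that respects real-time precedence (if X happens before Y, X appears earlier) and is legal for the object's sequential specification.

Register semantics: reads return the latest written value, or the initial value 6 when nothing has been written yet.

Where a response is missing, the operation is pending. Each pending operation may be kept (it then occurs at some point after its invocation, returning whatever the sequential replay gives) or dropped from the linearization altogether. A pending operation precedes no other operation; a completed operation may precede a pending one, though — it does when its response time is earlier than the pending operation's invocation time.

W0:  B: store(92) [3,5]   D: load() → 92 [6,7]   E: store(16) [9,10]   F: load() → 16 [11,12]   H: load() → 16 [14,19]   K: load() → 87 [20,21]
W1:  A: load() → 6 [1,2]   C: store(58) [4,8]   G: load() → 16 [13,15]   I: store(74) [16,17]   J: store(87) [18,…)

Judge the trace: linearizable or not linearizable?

a witness: A, B, D, C, E, F, G, H, I, J, K
1. A load() → 6, leaving value 6
2. B store(92), leaving value 92
3. D load() → 92, leaving value 92
4. C store(58), leaving value 58
5. E store(16), leaving value 16
6. F load() → 16, leaving value 16
7. G load() → 16, leaving value 16
8. H load() → 16, leaving value 16
9. I store(74), leaving value 74
10. J store(87) (pending, included), leaving value 87
11. K load() → 87, leaving value 87

linearizable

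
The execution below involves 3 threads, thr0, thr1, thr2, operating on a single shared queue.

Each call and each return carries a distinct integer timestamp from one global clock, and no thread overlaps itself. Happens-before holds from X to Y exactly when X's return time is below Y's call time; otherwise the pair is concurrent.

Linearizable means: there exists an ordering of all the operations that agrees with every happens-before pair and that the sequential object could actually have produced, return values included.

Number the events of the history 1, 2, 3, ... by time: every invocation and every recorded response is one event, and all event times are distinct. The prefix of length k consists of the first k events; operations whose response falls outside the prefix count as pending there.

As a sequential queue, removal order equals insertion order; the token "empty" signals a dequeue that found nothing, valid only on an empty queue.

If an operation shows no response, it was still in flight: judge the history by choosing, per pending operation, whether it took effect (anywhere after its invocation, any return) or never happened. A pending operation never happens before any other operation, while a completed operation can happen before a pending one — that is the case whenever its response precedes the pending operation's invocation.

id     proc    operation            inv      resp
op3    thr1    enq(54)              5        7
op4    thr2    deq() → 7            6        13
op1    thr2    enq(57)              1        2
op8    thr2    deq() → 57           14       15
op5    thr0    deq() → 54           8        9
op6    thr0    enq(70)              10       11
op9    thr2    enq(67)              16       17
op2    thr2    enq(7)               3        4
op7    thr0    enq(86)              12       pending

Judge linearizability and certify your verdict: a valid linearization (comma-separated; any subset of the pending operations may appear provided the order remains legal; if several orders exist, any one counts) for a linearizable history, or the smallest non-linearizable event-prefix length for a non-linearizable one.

not linearizable — minimal violating prefix: 9 events

events 1..8 are fine; event 9 — the response of op5 at time 9 — makes the prefix non-linearizable
a single order respects real time; the 4 completed queue operations fail replay along it
including or dropping the 1 pending operation (op4) in any combination fails
one such order, op1, op2, op3, op5 (pending dropped), breaks at step 4 where op5 deq() → 54 is illegal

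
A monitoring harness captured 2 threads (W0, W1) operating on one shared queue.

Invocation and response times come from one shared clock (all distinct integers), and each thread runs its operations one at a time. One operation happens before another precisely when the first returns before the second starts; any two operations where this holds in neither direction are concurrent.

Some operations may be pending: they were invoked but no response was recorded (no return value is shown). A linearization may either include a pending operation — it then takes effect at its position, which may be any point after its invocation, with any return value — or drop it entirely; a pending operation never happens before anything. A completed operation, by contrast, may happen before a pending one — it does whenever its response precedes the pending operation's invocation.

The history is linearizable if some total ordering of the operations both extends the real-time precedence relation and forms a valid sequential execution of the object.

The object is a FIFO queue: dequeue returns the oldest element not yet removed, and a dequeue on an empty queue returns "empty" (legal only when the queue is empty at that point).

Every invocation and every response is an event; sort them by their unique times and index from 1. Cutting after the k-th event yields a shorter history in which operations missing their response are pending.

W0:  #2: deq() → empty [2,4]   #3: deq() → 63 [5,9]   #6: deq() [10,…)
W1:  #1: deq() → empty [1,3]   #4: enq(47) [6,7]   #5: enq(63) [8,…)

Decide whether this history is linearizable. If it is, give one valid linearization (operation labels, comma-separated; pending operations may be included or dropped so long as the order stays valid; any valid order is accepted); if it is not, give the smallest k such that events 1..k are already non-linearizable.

not linearizable — minimal violating prefix: 9 events

through event 8 a valid linearization exists; event 9 (#3 responding at time 9) ends that
4 orders of the 4 completed queue ops respect real time; none is legal
no completion choice of the 1 pending operation (#5) rescues it — every subset was tried
sample order #1, #2, #3, #4 (pending dropped) stalls at step 3 — #3 deq() → 63 has no legal effect
sample order #1, #2, #4, #3 (pending dropped) stalls at step 4 — #3 deq() → 63 has no legal effect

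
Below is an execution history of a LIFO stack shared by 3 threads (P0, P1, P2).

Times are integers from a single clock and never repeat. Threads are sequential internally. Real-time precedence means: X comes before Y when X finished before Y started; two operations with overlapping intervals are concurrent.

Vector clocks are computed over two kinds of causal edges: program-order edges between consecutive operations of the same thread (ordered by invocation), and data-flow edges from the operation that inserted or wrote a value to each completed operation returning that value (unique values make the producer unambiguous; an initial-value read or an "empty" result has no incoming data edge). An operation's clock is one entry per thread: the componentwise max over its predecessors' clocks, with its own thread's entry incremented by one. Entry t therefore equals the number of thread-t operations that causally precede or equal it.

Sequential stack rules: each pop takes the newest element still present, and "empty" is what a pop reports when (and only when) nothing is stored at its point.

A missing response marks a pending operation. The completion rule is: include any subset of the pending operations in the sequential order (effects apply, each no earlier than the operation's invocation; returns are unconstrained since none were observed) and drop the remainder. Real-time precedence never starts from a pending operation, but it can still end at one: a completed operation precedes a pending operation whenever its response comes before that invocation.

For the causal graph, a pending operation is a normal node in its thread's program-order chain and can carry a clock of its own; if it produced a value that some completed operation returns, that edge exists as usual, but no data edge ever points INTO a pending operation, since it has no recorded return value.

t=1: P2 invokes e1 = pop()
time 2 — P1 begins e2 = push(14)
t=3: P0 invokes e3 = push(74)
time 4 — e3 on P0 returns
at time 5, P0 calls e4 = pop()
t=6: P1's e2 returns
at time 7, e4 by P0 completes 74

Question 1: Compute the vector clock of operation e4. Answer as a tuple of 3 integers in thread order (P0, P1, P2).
Answer: (2, 0, 0)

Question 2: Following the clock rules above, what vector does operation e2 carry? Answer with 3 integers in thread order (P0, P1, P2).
Answer: (0, 1, 0)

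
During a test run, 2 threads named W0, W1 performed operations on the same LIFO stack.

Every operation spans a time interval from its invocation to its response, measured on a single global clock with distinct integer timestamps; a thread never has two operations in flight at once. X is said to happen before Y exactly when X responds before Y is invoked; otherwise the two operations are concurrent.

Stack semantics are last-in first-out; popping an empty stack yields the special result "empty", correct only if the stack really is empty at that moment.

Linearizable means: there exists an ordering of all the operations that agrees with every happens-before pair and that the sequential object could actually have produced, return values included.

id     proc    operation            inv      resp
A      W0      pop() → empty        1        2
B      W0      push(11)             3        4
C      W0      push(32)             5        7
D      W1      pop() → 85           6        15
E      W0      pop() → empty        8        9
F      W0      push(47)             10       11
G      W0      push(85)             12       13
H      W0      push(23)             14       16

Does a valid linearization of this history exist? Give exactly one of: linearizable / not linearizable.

not linearizable

already the first 9 events (up to E's response at time 9) admit no linearization; the first 8 still do
a single order respects real time; the 4 completed LIFO stack operations fail replay along it
include/drop combinations of the 1 pending operation (D) were all tried; none helps
for example A, B, C, E (pending dropped) fails at step 4: E pop() → empty is not legal there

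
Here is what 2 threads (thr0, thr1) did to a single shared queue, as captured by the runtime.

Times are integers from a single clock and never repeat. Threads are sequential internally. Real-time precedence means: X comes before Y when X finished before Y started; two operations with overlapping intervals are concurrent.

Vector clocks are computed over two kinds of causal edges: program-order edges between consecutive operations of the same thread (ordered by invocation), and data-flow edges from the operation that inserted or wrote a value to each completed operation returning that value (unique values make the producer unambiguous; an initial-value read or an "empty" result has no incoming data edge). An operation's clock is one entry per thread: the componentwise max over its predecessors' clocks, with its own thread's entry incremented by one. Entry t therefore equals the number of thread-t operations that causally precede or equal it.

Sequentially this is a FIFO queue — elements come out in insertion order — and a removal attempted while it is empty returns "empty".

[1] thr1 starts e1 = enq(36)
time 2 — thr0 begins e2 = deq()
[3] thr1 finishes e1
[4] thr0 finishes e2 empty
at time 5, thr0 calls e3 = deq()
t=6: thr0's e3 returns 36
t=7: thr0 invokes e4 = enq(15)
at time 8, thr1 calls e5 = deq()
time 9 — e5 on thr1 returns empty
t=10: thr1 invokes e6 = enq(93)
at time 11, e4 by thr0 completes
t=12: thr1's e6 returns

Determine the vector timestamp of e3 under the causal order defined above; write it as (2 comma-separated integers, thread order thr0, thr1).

(2, 1)

VC(e1, invoked at 1): no causal predecessors; +1 on thr1 → (0, 1)
VC(e2, invoked at 2): no causal predecessors; +1 on thr0 → (1, 0)
from VC(e1)=(0, 1), e5 (invoked 8) maxes components and bumps thr1 → (0, 2)
from VC(e5)=(0, 2), e6 (invoked 10) maxes components and bumps thr1 → (0, 3)
from VC(e1)=(0, 1), VC(e2)=(1, 0), e3 (invoked 5) maxes components and bumps thr0 → (2, 1)
from VC(e3)=(2, 1), e4 (invoked 7) maxes components and bumps thr0 → (3, 1)
target: VC(e3) = (2, 1)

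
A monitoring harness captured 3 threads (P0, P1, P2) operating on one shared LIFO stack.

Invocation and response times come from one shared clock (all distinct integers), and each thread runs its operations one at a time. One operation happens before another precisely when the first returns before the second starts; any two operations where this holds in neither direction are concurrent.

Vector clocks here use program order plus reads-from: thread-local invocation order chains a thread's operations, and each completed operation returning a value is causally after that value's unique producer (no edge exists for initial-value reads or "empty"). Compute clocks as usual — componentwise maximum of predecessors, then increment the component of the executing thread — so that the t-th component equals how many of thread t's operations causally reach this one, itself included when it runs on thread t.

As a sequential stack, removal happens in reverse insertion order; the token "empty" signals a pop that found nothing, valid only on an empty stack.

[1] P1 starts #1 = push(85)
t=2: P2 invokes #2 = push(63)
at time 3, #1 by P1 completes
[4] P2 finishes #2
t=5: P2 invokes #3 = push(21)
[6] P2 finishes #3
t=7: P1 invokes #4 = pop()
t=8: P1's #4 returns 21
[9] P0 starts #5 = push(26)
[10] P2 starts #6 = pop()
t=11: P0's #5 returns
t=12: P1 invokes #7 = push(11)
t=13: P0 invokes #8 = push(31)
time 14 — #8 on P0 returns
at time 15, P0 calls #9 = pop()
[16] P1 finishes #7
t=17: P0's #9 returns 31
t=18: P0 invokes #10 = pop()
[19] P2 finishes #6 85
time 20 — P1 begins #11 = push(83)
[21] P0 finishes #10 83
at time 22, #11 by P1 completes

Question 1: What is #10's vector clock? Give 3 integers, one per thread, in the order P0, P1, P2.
Answer: (4, 4, 2)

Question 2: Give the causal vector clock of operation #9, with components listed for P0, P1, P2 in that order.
Answer: (3, 0, 0)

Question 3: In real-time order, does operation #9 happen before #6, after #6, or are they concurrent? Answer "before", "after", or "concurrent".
Answer: concurrent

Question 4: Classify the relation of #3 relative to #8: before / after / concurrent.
Answer: before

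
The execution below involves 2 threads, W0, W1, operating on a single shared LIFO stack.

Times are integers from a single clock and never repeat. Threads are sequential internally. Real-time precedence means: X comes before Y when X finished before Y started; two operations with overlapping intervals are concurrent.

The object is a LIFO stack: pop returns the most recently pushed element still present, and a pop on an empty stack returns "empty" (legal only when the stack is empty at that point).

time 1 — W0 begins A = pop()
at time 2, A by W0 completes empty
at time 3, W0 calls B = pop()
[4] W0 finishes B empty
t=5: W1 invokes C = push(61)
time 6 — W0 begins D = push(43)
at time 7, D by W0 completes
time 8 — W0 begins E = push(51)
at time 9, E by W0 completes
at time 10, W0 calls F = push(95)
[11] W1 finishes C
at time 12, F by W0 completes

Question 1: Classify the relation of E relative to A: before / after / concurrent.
after

E spans [8,9], A spans [1,2]
resp(A)=2 < inv(E)=8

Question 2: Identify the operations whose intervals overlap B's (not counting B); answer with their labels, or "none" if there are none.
none

concurrent with B ([3,4]): every op whose interval crosses 3..4
A [1,2]: before
C [5,11]: after
D [6,7]: after
E [8,9]: after
F [10,12]: after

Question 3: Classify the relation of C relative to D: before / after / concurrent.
concurrent

C spans [5,11], D spans [6,7]
the intervals overlap in both directions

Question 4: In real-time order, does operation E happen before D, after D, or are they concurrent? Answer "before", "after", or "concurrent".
after

E spans [8,9], D spans [6,7]
resp(D)=7 < inv(E)=8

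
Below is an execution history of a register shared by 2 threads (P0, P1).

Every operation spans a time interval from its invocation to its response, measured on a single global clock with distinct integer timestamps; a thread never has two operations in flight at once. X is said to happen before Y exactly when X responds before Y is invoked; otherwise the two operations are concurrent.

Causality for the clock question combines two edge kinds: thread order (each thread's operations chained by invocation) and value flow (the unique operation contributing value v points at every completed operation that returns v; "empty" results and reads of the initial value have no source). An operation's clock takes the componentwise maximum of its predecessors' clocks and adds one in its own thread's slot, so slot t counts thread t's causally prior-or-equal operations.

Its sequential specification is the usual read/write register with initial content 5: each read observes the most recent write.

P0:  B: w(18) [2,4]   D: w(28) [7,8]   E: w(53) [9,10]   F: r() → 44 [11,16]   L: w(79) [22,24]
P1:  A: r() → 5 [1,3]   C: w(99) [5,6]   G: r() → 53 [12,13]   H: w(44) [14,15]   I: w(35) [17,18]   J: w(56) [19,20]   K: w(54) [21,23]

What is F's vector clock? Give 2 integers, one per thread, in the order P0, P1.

VC(A, invoked at 1): no causal predecessors; +1 on P1 → (0, 1)
VC(B, invoked at 2): no causal predecessors; +1 on P0 → (1, 0)
C, invoked 5, takes VC(A)=(0, 1) under max, adds 1 for P1 → (0, 2)
D, invoked 7, takes VC(B)=(1, 0) under max, adds 1 for P0 → (2, 0)
E, invoked 9, takes VC(D)=(2, 0) under max, adds 1 for P0 → (3, 0)
G, invoked 12, takes VC(C)=(0, 2), VC(E)=(3, 0) under max, adds 1 for P1 → (3, 3)
H, invoked 14, takes VC(G)=(3, 3) under max, adds 1 for P1 → (3, 4)
I, invoked 17, takes VC(H)=(3, 4) under max, adds 1 for P1 → (3, 5)
F, invoked 11, takes VC(E)=(3, 0), VC(H)=(3, 4) under max, adds 1 for P0 → (4, 4)
J, invoked 19, takes VC(I)=(3, 5) under max, adds 1 for P1 → (3, 6)
L, invoked 22, takes VC(F)=(4, 4) under max, adds 1 for P0 → (5, 4)
K, invoked 21, takes VC(J)=(3, 6) under max, adds 1 for P1 → (3, 7)
target: VC(F) = (4, 4)

(4, 4)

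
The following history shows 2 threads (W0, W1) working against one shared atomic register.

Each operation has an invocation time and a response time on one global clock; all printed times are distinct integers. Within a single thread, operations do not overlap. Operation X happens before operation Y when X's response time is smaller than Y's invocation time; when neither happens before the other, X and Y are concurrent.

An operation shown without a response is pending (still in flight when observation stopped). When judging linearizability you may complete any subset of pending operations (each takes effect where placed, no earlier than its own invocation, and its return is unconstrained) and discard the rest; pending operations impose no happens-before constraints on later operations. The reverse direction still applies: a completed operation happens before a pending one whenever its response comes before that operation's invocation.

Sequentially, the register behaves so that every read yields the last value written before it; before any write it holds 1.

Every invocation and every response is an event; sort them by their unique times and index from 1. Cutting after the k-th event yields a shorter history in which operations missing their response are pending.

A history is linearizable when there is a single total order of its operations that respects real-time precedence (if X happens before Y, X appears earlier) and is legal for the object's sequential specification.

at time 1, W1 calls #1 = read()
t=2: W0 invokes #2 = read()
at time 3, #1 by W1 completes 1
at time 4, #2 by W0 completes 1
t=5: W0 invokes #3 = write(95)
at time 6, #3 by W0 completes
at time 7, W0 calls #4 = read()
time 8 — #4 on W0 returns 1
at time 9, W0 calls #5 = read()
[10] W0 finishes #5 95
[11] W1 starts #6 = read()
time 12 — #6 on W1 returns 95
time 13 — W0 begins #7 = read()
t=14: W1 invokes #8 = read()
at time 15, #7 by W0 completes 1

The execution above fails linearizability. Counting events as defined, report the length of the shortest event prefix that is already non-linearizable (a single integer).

events 1..7 are linearizable, e.g. via #1, #2, #3:
1. #1 read() → 1, leaving value 1
2. #2 read() → 1, leaving value 1
3. #3 write(95), leaving value 95
event 8 — #4's response, time 8 — after it, nothing linearizes
take #1, #2, #3, #4: step 4 already fails, because #4 read() → 1 cannot occur there
take #2, #1, #3, #4: step 4 already fails, because #4 read() → 1 cannot occur there

8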